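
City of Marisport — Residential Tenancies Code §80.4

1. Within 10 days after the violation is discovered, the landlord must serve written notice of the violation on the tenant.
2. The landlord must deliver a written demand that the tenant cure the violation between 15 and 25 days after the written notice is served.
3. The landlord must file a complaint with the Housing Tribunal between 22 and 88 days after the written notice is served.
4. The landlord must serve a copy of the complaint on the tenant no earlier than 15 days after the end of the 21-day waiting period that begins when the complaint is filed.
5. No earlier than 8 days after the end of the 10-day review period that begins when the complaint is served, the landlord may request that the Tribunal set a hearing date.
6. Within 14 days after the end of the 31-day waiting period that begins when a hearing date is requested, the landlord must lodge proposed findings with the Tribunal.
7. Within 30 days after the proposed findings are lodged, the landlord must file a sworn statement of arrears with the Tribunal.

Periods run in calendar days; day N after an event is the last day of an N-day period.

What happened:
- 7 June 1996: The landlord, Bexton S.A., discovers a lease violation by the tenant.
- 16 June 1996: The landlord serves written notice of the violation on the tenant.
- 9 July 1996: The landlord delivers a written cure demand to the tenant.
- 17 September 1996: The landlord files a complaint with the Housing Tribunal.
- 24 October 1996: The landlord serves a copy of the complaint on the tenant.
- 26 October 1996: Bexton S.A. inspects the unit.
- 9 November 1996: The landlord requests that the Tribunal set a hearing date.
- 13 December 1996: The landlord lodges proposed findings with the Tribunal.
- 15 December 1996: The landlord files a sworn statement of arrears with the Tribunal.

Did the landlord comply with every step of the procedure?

No

Step 1: 10 days after 7 June 1996 (when the violation is discovered) is 17 June 1996; done 16 June 1996 — timely.
Step 2: the window is 15–25 days after 16 June 1996 (when the written notice is served), so 1 July 1996 through 11 July 1996; done 9 July 1996 — within the window.
Step 3: the window is 22–88 days after 16 June 1996 (when the written notice is served), so 8 July 1996 through 12 September 1996; done 17 September 1996 — 5 days after the window closed.
The analysis stops there.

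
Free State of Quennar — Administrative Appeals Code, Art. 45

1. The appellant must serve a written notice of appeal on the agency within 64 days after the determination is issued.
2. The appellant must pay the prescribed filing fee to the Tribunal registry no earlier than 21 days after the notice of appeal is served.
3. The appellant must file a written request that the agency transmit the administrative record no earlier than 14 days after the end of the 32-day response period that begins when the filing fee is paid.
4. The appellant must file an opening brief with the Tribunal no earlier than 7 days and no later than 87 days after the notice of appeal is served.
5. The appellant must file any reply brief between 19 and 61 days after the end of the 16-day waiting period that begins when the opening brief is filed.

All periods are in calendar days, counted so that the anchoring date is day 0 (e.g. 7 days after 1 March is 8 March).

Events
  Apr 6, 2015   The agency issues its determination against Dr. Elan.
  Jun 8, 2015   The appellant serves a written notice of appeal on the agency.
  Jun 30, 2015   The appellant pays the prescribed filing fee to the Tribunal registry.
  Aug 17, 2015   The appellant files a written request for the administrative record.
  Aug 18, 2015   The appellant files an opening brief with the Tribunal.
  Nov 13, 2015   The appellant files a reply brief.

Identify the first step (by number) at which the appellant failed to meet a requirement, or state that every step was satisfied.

Step 1 — counting 64 days from Apr 6, 2015 (when the determination is issued) gives a deadline of Jun 9, 2015; completed Jun 8, 2015, before the deadline.
Step 2 — must wait 21 days from Jun 8, 2015 (when the notice of appeal is served), so not before Jun 29, 2015; done Jun 30, 2015, after the minimum wait.
Step 3 — must wait 14 days from Aug 1, 2015 (end of the 32-day response period, which began when the filing fee is paid on Jun 30, 2015), so not before Aug 15, 2015; done Aug 17, 2015 — permitted.
Step 4 — 7 and 87 days from Jun 8, 2015 (when the notice of appeal is served) are Jun 15, 2015 and Sep 3, 2015 respectively; done Aug 18, 2015, which is between those dates.
Step 5 — 19 and 61 days from Sep 3, 2015 (end of the 16-day waiting period, which began when the opening brief is filed on Aug 18, 2015) are Sep 22, 2015 and Nov 3, 2015 respectively; Nov 13, 2015 is 10 days past the end of the window.
That is the first point of non-compliance.

Step 5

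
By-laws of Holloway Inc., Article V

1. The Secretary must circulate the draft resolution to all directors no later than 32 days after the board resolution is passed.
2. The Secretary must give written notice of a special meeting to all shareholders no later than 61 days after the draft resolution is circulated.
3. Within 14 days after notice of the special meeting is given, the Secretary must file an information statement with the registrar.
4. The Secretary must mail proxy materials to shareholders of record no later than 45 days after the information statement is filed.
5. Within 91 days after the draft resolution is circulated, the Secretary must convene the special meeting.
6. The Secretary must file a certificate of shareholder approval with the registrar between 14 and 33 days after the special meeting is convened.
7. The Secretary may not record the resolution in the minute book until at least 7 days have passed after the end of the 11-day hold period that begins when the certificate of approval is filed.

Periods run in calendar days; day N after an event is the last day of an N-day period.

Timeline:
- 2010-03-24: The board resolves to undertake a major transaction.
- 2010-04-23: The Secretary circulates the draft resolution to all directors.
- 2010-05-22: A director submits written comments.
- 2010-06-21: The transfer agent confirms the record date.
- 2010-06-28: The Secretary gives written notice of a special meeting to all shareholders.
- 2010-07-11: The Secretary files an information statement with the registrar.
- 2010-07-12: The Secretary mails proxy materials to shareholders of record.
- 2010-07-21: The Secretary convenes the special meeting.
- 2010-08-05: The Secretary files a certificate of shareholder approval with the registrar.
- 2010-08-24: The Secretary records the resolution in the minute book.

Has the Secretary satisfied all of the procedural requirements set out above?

(1) due by 2010-03-24 + 32 days = 2010-04-25; completed 2010-04-23, before the deadline.
(2) due by 2010-04-23 + 61 days = 2010-06-23; not done until 2010-06-28, 5 days after the deadline.
That is the first point of non-compliance.

No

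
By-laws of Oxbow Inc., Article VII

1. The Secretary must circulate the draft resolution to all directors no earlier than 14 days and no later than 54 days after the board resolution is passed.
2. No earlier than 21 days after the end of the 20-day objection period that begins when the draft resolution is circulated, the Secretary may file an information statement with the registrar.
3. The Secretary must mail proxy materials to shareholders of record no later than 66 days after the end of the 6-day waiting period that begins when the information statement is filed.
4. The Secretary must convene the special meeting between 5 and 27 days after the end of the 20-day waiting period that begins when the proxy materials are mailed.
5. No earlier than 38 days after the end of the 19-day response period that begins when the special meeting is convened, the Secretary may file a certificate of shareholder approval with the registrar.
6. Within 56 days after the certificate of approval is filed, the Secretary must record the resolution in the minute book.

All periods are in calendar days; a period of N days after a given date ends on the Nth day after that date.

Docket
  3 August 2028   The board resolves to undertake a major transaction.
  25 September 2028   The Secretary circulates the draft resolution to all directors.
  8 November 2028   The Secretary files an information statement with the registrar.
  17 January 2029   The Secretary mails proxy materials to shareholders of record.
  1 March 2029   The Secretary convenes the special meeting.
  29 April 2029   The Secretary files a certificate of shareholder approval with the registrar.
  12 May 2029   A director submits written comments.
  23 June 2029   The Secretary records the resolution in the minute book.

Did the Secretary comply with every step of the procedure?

Yes

Step 1: the window is 14–54 days after 3 August 2028 (when the board resolution is passed), so 17 August 2028 through 26 September 2028; done 25 September 2028, which is between those dates.
Step 2: the earliest permitted date is 21 days after 15 October 2028 (end of the 20-day objection period, which began when the draft resolution is circulated on 25 September 2028), i.e. 5 November 2028; done 8 November 2028 — permitted.
Step 3: 66 days after 14 November 2028 (end of the 6-day waiting period, which began when the information statement is filed on 8 November 2028) is 19 January 2029; completed 17 January 2029, before the deadline.
Step 4: the window is 5–27 days after 6 February 2029 (end of the 20-day waiting period, which began when the proxy materials are mailed on 17 January 2029), so 11 February 2029 through 5 March 2029; done 1 March 2029, which is between those dates.
Step 5: the earliest permitted date is 38 days after 20 March 2029 (end of the 19-day response period, which began when the special meeting is convened on 1 March 2029), i.e. 27 April 2029; done 29 April 2029, after the minimum wait.
Step 6: 56 days after 29 April 2029 (when the certificate of approval is filed) is 24 June 2029; done 23 June 2029 — timely.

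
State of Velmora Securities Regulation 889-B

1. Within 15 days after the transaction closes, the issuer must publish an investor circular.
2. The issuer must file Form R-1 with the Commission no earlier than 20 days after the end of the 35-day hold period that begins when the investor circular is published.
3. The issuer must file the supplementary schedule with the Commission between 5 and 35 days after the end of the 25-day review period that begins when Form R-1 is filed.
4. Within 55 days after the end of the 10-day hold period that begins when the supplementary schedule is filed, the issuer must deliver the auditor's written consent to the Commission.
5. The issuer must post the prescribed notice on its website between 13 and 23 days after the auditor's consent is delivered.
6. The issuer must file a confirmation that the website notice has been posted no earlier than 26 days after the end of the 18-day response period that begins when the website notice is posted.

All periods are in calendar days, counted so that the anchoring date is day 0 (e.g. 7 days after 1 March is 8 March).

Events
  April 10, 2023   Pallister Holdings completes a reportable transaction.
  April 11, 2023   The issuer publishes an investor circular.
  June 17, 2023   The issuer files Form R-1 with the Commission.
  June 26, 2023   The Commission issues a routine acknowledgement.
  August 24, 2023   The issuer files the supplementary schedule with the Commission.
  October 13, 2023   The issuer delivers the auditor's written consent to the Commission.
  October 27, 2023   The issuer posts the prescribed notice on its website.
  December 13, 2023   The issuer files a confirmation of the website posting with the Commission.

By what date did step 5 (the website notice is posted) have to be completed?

Step 5 runs from October 13, 2023, when the auditor's consent is delivered. The window is 13–23 days after October 13, 2023; it closes on November 5, 2023.

November 5, 2023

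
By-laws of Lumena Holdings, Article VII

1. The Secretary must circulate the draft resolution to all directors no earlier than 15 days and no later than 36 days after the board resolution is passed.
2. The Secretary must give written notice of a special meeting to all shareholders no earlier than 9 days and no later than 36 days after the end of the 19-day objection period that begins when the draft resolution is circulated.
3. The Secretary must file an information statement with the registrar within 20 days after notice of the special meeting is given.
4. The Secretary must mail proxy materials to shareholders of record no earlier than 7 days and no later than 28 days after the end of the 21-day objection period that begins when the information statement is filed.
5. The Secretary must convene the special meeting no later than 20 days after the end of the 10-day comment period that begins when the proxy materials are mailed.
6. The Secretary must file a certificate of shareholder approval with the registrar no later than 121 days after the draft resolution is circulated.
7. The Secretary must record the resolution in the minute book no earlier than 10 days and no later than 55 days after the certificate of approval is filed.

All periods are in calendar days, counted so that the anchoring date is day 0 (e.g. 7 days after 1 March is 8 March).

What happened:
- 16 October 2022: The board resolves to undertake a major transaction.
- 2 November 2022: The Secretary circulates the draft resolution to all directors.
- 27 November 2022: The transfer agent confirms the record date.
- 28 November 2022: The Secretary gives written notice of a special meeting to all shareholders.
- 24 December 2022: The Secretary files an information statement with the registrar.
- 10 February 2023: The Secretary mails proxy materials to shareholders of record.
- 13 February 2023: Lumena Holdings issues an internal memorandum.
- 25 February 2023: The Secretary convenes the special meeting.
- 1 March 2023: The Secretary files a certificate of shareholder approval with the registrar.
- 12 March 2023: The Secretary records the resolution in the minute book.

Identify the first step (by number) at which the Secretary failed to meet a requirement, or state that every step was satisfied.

(1) the permitted window runs from 16 October 2022 + 15 = 31 October 2022 to 16 October 2022 + 36 = 21 November 2022; 2 November 2022 falls inside that range.
(2) the permitted window runs from 21 November 2022 + 9 = 30 November 2022 to 21 November 2022 + 36 = 27 December 2022; done 28 November 2022 — 2 days before the window opened.

Step 2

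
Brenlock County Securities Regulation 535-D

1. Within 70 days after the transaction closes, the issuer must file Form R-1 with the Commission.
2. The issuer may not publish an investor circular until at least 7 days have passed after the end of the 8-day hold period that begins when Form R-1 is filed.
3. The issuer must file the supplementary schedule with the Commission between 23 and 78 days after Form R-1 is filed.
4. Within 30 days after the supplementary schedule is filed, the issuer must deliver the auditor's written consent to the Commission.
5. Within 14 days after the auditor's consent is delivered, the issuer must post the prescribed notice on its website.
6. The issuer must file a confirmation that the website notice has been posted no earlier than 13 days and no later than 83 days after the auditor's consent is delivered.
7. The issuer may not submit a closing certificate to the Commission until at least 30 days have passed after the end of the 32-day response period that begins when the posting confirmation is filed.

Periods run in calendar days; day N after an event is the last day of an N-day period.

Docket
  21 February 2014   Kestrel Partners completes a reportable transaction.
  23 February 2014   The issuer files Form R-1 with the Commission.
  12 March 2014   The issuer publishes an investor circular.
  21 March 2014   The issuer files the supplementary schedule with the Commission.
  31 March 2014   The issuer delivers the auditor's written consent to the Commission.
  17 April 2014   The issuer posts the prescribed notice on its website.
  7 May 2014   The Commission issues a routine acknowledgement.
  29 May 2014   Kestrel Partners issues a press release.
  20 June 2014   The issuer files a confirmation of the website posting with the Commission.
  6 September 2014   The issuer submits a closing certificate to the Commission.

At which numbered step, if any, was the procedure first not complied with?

Step 1: 70 days after 21 February 2014 (when the transaction closes) is 2 May 2014; 23 February 2014 is within that limit.
Step 2: the earliest permitted date is 7 days after 3 March 2014 (end of the 8-day hold period, which began when Form R-1 is filed on 23 February 2014), i.e. 10 March 2014; done 12 March 2014 — permitted.
Step 3: the window is 23–78 days after 23 February 2014 (when Form R-1 is filed), so 18 March 2014 through 12 May 2014; 21 March 2014 falls inside that range.
Step 4: 30 days after 21 March 2014 (when the supplementary schedule is filed) is 20 April 2014; done 31 March 2014 — timely.
Step 5: 14 days after 31 March 2014 (when the auditor's consent is delivered) is 14 April 2014; not done until 17 April 2014, 3 days after the deadline.

Step 5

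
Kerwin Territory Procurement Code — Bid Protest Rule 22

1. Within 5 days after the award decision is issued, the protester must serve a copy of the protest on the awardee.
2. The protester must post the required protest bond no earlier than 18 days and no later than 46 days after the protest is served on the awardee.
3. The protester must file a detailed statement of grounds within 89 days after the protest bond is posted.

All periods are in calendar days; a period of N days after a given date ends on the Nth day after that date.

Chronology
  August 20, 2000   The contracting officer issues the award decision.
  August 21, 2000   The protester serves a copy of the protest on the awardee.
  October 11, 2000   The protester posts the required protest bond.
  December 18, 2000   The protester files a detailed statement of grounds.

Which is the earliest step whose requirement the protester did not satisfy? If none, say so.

Step 1 — counting 5 days from August 20, 2000 (when the award decision is issued) gives a deadline of August 25, 2000; completed August 21, 2000, before the deadline.
Step 2 — 18 and 46 days from August 21, 2000 (when the protest is served on the awardee) are September 8, 2000 and October 6, 2000 respectively; October 11, 2000 is 5 days past the end of the window.
That is the first point of non-compliance.

Step 2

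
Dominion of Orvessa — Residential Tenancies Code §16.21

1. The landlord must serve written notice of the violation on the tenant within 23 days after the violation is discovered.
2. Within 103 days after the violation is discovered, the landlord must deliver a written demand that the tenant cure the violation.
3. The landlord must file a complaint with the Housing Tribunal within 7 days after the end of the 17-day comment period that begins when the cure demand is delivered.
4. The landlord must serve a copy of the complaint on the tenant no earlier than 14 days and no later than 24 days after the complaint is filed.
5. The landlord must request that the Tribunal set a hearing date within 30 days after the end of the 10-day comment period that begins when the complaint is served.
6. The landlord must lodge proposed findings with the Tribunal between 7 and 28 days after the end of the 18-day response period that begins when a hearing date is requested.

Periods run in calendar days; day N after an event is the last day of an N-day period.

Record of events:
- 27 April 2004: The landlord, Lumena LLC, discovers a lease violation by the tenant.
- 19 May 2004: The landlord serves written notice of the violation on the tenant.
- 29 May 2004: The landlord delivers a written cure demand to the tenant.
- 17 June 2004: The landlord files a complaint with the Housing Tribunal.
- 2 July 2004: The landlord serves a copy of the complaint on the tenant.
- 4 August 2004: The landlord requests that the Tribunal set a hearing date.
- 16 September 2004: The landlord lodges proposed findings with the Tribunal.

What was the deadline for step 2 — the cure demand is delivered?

Step 2 runs from 27 April 2004, when the violation is discovered. 103 days after 27 April 2004 is 8 August 2004.

8 August 2004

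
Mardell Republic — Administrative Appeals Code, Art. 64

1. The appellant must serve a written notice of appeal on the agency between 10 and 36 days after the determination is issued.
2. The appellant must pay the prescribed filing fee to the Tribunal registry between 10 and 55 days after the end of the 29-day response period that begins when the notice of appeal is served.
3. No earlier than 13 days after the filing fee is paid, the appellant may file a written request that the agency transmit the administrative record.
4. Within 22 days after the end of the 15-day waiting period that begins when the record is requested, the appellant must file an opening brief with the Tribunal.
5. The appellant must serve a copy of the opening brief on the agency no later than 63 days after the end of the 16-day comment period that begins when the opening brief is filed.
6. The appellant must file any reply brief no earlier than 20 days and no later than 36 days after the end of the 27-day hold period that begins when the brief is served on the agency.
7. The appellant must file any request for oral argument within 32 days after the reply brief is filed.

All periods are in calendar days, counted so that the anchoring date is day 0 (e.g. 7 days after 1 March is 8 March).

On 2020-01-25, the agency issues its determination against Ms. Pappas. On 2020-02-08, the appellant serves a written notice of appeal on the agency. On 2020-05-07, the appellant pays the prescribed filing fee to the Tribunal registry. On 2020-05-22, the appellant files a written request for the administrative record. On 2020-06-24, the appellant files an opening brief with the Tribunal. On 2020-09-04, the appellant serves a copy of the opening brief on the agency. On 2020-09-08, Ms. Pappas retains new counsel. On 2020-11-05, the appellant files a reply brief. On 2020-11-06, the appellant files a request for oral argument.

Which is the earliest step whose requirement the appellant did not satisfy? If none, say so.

Step 1: the window is 10–36 days after 2020-01-25 (when the determination is issued), so 2020-02-04 through 2020-03-01; done 2020-02-08 — within the window.
Step 2: the window is 10–55 days after 2020-03-08 (end of the 29-day response period, which began when the notice of appeal is served on 2020-02-08), so 2020-03-18 through 2020-05-02; 2020-05-07 is 5 days past the end of the window.

Step 2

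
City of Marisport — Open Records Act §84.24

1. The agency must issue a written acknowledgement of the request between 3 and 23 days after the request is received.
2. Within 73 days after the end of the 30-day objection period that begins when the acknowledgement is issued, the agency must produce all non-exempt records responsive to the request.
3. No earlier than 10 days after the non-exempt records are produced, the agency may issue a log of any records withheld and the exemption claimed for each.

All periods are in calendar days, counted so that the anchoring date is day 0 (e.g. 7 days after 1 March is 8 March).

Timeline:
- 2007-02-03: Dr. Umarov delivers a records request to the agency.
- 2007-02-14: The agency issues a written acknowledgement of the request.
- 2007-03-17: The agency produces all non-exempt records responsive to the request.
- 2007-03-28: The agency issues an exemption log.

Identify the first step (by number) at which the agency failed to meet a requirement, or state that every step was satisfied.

None — every step was satisfied

Step 1: the window is 3–23 days after 2007-02-03 (when the request is received), so 2007-02-06 through 2007-02-26; done 2007-02-14, which is between those dates.
Step 2: 73 days after 2007-03-16 (end of the 30-day objection period, which began when the acknowledgement is issued on 2007-02-14) is 2007-05-28; done 2007-03-17 — timely.
Step 3: the earliest permitted date is 10 days after 2007-03-17 (when the non-exempt records are produced), i.e. 2007-03-27; done 2007-03-28 — permitted.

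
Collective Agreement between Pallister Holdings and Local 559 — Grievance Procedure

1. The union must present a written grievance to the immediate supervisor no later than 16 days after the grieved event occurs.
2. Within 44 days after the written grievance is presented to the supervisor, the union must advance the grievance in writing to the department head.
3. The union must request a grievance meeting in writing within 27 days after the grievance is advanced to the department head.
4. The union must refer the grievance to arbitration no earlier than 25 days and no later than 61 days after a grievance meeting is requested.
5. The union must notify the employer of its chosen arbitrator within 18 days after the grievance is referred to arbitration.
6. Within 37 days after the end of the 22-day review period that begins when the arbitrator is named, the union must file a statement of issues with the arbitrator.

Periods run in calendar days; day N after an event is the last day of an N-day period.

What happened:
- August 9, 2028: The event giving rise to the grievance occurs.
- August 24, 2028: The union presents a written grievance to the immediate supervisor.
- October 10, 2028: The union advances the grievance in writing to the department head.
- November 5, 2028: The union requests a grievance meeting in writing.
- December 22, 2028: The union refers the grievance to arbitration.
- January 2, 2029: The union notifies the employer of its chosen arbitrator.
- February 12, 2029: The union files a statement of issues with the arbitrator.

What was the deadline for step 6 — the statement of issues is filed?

The arbitrator is named on January 2, 2029; the 22-day review period therefore ends January 24, 2029, and step 6 runs from that date. 37 days after January 24, 2029 is March 2, 2029.

March 2, 2029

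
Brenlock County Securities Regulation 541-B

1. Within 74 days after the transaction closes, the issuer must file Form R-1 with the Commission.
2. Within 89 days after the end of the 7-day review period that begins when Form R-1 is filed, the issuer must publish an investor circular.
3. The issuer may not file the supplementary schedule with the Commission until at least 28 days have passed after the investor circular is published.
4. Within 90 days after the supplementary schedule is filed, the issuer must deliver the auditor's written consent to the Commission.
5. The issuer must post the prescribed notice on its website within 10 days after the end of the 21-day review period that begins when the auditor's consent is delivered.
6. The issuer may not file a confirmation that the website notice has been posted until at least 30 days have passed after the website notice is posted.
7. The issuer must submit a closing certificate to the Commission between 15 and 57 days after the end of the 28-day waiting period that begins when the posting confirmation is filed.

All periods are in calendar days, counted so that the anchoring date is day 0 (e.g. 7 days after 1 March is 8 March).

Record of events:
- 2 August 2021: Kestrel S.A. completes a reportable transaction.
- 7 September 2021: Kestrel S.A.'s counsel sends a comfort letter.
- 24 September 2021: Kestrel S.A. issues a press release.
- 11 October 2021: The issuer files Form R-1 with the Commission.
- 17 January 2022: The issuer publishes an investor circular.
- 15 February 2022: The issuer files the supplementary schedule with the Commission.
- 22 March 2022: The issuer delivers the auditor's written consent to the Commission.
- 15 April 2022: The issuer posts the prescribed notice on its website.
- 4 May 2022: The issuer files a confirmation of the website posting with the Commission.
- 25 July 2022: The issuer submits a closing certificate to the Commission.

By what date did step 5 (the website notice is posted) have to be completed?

22 April 2022

The auditor's consent is delivered on 22 March 2022; the 21-day review period therefore ends 12 April 2022, and step 5 runs from that date. 10 days after 12 April 2022 is 22 April 2022.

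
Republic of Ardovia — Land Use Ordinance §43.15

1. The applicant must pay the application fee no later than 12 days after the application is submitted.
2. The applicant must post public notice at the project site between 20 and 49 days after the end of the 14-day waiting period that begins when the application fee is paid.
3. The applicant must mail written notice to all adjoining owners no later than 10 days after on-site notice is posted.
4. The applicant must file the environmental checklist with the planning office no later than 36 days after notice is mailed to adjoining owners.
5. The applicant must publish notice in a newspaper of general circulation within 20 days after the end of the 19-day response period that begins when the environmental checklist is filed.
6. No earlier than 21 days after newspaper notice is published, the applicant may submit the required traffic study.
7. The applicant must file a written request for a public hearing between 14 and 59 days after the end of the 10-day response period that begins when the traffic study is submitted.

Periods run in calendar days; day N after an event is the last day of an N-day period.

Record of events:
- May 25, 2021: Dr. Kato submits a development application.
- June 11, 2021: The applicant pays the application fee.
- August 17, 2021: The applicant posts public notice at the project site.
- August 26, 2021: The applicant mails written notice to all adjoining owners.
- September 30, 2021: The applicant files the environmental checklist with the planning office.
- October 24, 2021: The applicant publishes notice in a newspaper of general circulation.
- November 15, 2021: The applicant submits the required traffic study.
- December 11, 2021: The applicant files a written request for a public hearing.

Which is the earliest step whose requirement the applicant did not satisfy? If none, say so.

Step 1

Step 1 — counting 12 days from May 25, 2021 (when the application is submitted) gives a deadline of June 6, 2021; done June 11, 2021 — 5 days late.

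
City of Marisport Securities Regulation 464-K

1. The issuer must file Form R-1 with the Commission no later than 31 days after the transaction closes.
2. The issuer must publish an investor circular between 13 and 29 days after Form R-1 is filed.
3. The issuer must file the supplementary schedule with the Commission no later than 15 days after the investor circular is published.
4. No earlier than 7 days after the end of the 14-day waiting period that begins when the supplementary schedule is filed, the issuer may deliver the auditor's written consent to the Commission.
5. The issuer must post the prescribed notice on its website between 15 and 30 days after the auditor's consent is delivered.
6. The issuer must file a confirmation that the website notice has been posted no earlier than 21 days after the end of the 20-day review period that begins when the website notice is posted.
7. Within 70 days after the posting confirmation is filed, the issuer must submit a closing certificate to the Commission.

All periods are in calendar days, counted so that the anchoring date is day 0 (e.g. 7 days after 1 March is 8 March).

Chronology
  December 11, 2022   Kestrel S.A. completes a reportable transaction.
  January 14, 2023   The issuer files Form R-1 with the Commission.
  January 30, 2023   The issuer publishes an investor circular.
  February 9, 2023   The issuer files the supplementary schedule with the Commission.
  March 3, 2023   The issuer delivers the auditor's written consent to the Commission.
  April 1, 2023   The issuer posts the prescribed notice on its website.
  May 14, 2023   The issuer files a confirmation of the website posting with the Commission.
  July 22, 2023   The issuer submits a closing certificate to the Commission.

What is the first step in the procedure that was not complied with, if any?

(1) due by December 11, 2022 + 31 days = January 11, 2023; January 14, 2023 misses that deadline by 3 days.

Step 1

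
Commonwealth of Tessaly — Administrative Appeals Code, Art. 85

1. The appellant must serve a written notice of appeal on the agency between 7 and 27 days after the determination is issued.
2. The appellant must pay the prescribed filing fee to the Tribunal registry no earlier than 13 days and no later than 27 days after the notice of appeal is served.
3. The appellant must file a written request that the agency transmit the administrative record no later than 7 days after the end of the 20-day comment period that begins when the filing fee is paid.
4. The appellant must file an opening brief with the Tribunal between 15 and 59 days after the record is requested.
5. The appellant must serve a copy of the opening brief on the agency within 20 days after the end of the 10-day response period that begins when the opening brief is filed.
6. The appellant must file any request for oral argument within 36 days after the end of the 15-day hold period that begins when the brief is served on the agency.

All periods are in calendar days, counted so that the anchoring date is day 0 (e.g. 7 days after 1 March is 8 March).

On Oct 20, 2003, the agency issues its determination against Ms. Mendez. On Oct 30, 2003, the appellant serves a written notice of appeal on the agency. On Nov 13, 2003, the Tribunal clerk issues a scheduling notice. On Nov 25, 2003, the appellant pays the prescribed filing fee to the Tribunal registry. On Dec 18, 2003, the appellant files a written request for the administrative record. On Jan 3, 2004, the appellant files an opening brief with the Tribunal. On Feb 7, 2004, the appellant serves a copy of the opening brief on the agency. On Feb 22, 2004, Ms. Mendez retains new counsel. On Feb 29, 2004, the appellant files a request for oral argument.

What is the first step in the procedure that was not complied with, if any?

Step 5

Step 1: the window is 7–27 days after Oct 20, 2003 (when the determination is issued), so Oct 27, 2003 through Nov 16, 2003; done Oct 30, 2003 — within the window.
Step 2: the window is 13–27 days after Oct 30, 2003 (when the notice of appeal is served), so Nov 12, 2003 through Nov 26, 2003; done Nov 25, 2003 — within the window.
Step 3: 7 days after Dec 15, 2003 (end of the 20-day comment period, which began when the filing fee is paid on Nov 25, 2003) is Dec 22, 2003; completed Dec 18, 2003, before the deadline.
Step 4: the window is 15–59 days after Dec 18, 2003 (when the record is requested), so Jan 2, 2004 through Feb 15, 2004; Jan 3, 2004 falls inside that range.
Step 5: 20 days after Jan 13, 2004 (end of the 10-day response period, which began when the opening brief is filed on Jan 3, 2004) is Feb 2, 2004; not done until Feb 7, 2004, 5 days after the deadline.
No need to go further; step 5 was not satisfied.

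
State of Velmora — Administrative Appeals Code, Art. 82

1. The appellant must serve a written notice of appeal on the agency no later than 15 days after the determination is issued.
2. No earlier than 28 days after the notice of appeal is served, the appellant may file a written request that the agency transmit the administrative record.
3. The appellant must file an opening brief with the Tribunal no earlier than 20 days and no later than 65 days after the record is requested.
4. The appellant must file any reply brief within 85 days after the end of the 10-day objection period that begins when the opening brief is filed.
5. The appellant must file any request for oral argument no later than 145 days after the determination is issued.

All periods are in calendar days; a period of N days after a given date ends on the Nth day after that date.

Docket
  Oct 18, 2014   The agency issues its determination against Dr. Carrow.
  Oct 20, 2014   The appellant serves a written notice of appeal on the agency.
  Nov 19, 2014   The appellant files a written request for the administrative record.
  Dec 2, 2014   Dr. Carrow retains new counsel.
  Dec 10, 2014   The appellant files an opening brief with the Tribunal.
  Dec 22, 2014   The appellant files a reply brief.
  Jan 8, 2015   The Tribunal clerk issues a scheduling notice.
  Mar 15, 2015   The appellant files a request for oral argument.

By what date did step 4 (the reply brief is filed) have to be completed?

Mar 15, 2015

The opening brief is filed on Dec 10, 2014; the 10-day objection period therefore ends Dec 20, 2014, and step 4 runs from that date. 85 days after Dec 20, 2014 is Mar 15, 2015.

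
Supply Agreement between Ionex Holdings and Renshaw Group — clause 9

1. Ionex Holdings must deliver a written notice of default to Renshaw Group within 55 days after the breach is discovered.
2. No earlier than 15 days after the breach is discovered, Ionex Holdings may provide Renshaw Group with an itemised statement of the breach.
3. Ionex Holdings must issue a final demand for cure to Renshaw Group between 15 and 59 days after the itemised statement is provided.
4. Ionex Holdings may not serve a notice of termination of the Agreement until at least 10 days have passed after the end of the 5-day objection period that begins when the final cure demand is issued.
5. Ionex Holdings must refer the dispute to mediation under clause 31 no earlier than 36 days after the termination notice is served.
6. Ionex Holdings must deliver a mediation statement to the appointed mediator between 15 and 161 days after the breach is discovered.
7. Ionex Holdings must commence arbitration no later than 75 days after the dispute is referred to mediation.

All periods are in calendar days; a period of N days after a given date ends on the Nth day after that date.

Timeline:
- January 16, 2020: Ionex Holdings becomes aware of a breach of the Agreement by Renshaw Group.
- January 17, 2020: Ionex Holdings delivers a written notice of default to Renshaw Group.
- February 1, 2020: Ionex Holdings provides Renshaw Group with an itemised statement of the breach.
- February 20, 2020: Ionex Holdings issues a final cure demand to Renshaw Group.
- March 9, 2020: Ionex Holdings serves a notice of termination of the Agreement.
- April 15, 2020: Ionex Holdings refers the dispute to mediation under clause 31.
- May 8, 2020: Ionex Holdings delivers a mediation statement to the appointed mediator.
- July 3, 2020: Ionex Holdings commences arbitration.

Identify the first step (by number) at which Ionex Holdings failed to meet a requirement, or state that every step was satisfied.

Step 7

(1) due by January 16, 2020 + 55 days = March 11, 2020; done January 17, 2020 — timely.
(2) permitted from January 16, 2020 + 15 days = January 31, 2020 onward; February 1, 2020 is on or after that date.
(3) the permitted window runs from February 1, 2020 + 15 = February 16, 2020 to February 1, 2020 + 59 = March 31, 2020; February 20, 2020 falls inside that range.
(4) permitted from February 25, 2020 + 10 days = March 6, 2020 onward; done March 9, 2020, after the minimum wait.
(5) permitted from March 9, 2020 + 36 days = April 14, 2020 onward; April 15, 2020 is on or after that date.
(6) the permitted window runs from January 16, 2020 + 15 = January 31, 2020 to January 16, 2020 + 161 = June 25, 2020; done May 8, 2020, which is between those dates.
(7) due by April 15, 2020 + 75 days = June 29, 2020; done July 3, 2020 — 4 days late.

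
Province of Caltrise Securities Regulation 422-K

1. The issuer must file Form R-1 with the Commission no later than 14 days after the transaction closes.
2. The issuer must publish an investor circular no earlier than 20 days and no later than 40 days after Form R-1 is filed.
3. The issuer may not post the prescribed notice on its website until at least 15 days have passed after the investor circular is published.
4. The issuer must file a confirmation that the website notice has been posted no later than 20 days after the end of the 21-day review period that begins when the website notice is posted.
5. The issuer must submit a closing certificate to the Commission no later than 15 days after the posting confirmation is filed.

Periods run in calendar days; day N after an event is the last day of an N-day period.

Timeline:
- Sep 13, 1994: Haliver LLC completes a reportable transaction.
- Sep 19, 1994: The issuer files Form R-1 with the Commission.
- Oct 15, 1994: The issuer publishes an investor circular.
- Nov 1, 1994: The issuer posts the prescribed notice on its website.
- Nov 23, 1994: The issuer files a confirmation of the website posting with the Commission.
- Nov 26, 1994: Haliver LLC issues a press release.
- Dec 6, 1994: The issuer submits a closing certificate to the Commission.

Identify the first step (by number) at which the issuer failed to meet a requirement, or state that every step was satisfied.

Step 1: 14 days after Sep 13, 1994 (when the transaction closes) is Sep 27, 1994; completed Sep 19, 1994, before the deadline.
Step 2: the window is 20–40 days after Sep 19, 1994 (when Form R-1 is filed), so Oct 9, 1994 through Oct 29, 1994; done Oct 15, 1994, which is between those dates.
Step 3: the earliest permitted date is 15 days after Oct 15, 1994 (when the investor circular is published), i.e. Oct 30, 1994; done Nov 1, 1994 — permitted.
Step 4: 20 days after Nov 22, 1994 (end of the 21-day review period, which began when the website notice is posted on Nov 1, 1994) is Dec 12, 1994; done Nov 23, 1994 — timely.
Step 5: 15 days after Nov 23, 1994 (when the posting confirmation is filed) is Dec 8, 1994; completed Dec 6, 1994, before the deadline.

None — every step was satisfied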